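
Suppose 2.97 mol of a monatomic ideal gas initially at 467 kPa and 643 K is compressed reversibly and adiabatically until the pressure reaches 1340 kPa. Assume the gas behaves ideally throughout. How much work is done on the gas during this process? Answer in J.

12500 J

V₁ = nRT₁/P₁ = 2.97×8.314×643/467 = 34.0 L.
Adiabatic: T₂/T₁ = (P₂/P₁)^((γ−1)/γ) ⇒ T₂ = 643×(2.87)^0.400 = 980 K; V₂ = 18.1 L.
ΔU = nCvΔT = 2.97×12.5×(980−643) = 12500 J.
Q = 0 for an adiabatic process, so W = −ΔU = -12500 J.
Work done on the gas = −W_by = 12500 J.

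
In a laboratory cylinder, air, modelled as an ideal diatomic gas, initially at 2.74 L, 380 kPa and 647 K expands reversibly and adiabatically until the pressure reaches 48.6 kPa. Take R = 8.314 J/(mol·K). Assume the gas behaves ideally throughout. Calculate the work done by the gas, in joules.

1160 J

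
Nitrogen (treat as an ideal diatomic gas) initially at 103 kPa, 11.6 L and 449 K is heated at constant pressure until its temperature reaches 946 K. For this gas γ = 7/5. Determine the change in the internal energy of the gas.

3310 J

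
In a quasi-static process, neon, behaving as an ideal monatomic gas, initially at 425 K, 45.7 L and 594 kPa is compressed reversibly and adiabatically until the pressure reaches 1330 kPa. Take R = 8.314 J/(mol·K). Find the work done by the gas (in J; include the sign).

n = P₁V₁/(RT₁) = 594×45.7/(8.314×425) = 7.68 mol.
Adiabatic: T₂/T₁ = (P₂/P₁)^((γ−1)/γ) ⇒ T₂ = 425×(2.24)^0.400 = 587 K; V₂ = 28.2 L.
ΔU = nCvΔT = 7.68×12.5×(587−425) = 15500 J.
Q = 0 for an adiabatic process, so W = −ΔU = -15500 J.

-15500 J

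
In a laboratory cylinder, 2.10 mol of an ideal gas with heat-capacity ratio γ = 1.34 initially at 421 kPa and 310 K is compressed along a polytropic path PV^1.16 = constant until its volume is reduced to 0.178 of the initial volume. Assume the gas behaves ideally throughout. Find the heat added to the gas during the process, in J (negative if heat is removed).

V₁ = nRT₁/P₁ = 2.10×8.314×310/421 = 12.9 L.
Polytropic n=1.16: T₂ = T₁(V₁/V₂)^(n−1) = 310×(5.62)^0.16 = 409 K; P₂ = P₁(V₁/V₂)^n = 3120 kPa.
W = (P₁V₁−P₂V₂)/(n−1) = (421×12.9−3120×2.29)/0.16 = -10800 J.
ΔU = nCvΔT = 2.10×24.5×(409−310) = 5060 J.
Q = ΔU + W = -5700 J.

-5700 J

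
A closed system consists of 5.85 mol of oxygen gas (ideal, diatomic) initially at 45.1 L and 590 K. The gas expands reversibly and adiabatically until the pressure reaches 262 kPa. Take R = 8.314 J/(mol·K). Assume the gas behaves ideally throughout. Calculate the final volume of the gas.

P₁ = nRT₁/V₁ = 5.85×8.314×590/45.1 = 636 kPa.
Adiabatic: T₂/T₁ = (P₂/P₁)^((γ−1)/γ) ⇒ T₂ = 590×(0.412)^0.286 = 458 K; V₂ = 85.0 L.

85.0 L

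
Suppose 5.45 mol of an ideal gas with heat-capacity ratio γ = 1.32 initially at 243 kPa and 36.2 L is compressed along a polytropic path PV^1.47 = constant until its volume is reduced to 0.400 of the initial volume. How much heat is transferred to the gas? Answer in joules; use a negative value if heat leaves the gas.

4720 J

T₁ = P₁V₁/(nR) = 243×36.2/(5.45×8.314) = 194 K.
Polytropic n=1.47: T₂ = T₁(V₁/V₂)^(n−1) = 194×(2.50)^0.47 = 299 K; P₂ = P₁(V₁/V₂)^n = 934 kPa.
W = (P₁V₁−P₂V₂)/(n−1) = (243×36.2−934×14.5)/0.47 = -10100 J.
ΔU = nCvΔT = 5.45×26.0×(299−194) = 14800 J.
Q = ΔU + W = 4720 J.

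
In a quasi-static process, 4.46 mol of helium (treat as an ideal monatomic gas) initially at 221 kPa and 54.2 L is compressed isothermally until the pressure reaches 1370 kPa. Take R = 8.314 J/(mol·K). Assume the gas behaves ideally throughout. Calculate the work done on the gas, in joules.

T₁ = P₁V₁/(nR) = 221×54.2/(4.46×8.314) = 323 K.
Isothermal: T stays 323 K; PV = const ⇒ V₂ = 8.74 L, P₂ = 1370 kPa.
W = nRT ln(V₂/V₁) = 4.46×8.314×323×ln(0.161) = -21900 J.
Work done on the gas = −W_by = 21900 J.

21900 J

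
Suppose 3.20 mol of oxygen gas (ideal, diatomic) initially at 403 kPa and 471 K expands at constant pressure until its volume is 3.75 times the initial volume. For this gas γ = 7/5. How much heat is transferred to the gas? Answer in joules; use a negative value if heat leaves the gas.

V₁ = nRT₁/P₁ = 3.20×8.314×471/403 = 31.1 L.
Isobaric: P stays 403 kPa; V/T = const ⇒ T₂ = 1770 K, V₂ = 117 L.
W = PΔV = 403×(117−31.1) kPa·L = 34500 J.
ΔU = nCvΔT = 3.20×20.8×(1770−471) = 86100 J.
Q = ΔU + W = nCpΔT = 121000 J.

121000 J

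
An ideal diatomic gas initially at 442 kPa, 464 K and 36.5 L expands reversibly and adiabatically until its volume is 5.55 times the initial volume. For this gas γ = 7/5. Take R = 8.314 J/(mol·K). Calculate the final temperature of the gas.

Adiabatic: TV^(γ−1) = const ⇒ T₂ = 464×(0.180)^0.400 = 234 K; PV^γ = const ⇒ P₂ = 40.1 kPa.

234 K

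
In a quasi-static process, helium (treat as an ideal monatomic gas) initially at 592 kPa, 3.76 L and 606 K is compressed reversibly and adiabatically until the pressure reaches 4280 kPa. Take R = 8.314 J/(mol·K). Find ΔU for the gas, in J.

n = P₁V₁/(RT₁) = 592×3.76/(8.314×606) = 0.442 mol.
Adiabatic: T₂/T₁ = (P₂/P₁)^((γ−1)/γ) ⇒ T₂ = 606×(7.23)^0.400 = 1340 K; V₂ = 1.15 L.
For an ideal gas ΔU = nCvΔT with Cv = (3/2)R = 12.5 J/(mol·K).
ΔU = 0.442×12.5×(1340−606) = 4030 J.

4030 J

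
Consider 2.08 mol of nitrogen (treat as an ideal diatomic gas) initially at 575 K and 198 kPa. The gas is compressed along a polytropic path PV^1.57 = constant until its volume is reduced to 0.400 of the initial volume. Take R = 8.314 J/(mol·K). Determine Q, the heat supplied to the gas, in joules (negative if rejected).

5090 J

V₁ = nRT₁/P₁ = 2.08×8.314×575/198 = 50.2 L.
Polytropic n=1.57: T₂ = T₁(V₁/V₂)^(n−1) = 575×(2.50)^0.57 = 969 K; P₂ = P₁(V₁/V₂)^n = 835 kPa.
W = (P₁V₁−P₂V₂)/(n−1) = (198×50.2−835×20.1)/0.57 = -12000 J.
ΔU = nCvΔT = 2.08×20.8×(969−575) = 17100 J.
Q = ΔU + W = 5090 J.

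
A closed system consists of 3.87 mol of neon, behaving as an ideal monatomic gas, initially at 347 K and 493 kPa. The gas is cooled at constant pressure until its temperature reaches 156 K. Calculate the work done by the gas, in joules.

V₁ = nRT₁/P₁ = 3.87×8.314×347/493 = 22.6 L.
Isobaric: P stays 493 kPa; V/T = const ⇒ T₂ = 156 K, V₂ = 10.2 L.
W = PΔV = 493×(10.2−22.6) kPa·L = -6150 J.

-6150 J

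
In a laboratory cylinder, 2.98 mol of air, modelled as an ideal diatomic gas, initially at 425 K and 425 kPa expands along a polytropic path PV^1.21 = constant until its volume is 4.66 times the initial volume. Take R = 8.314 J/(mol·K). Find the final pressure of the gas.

66.0 kPa

V₁ = nRT₁/P₁ = 2.98×8.314×425/425 = 24.8 L.
Polytropic n=1.21: T₂ = T₁(V₁/V₂)^(n−1) = 425×(0.215)^0.21 = 308 K; P₂ = P₁(V₁/V₂)^n = 66.0 kPa.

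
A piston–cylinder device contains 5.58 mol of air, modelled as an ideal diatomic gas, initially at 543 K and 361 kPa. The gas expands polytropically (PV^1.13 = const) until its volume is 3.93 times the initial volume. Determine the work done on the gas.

V₁ = nRT₁/P₁ = 5.58×8.314×543/361 = 69.8 L.
Polytropic n=1.13: T₂ = T₁(V₁/V₂)^(n−1) = 543×(0.254)^0.13 = 454 K; P₂ = P₁(V₁/V₂)^n = 76.9 kPa.
W = (P₁V₁−P₂V₂)/(n−1) = (361×69.8−76.9×274)/0.13 = 31600 J.
Work done on the gas = −W_by = -31600 J.

-31600 J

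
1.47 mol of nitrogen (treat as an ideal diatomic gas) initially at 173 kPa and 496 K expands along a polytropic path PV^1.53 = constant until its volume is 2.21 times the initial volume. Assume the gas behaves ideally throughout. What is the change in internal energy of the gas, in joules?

-5200 J

V₁ = nRT₁/P₁ = 1.47×8.314×496/173 = 35.0 L.
Polytropic n=1.53: T₂ = T₁(V₁/V₂)^(n−1) = 496×(0.452)^0.53 = 326 K; P₂ = P₁(V₁/V₂)^n = 51.4 kPa.
For an ideal gas ΔU = nCvΔT with Cv = (5/2)R = 20.8 J/(mol·K).
ΔU = 1.47×20.8×(326−496) = -5200 J.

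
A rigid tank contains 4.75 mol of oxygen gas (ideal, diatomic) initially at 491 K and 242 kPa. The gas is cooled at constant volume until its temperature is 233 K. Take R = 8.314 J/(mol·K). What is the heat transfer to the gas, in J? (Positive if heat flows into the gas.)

V₁ = nRT₁/P₁ = 4.75×8.314×491/242 = 80.1 L.
Isochoric: V stays 80.1 L; P/T = const ⇒ T₂ = 233 K, P₂ = 115 kPa.
W = 0 (no volume change).
ΔU = nCvΔT = 4.75×20.8×(233−491) = -25500 J.
Q = ΔU = -25500 J.

-25500 J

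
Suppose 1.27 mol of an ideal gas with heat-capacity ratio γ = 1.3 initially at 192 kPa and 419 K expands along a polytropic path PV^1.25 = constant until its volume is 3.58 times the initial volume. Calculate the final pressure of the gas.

39.0 kPa

V₁ = nRT₁/P₁ = 1.27×8.314×419/192 = 23.0 L.
Polytropic n=1.25: T₂ = T₁(V₁/V₂)^(n−1) = 419×(0.279)^0.25 = 305 K; P₂ = P₁(V₁/V₂)^n = 39.0 kPa.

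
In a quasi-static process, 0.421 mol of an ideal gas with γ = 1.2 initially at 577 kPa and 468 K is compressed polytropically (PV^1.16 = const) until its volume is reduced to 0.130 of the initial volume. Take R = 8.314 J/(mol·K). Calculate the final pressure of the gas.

V₁ = nRT₁/P₁ = 0.421×8.314×468/577 = 2.84 L.
Polytropic n=1.16: T₂ = T₁(V₁/V₂)^(n−1) = 468×(7.69)^0.16 = 649 K; P₂ = P₁(V₁/V₂)^n = 6150 kPa.

6150 kPa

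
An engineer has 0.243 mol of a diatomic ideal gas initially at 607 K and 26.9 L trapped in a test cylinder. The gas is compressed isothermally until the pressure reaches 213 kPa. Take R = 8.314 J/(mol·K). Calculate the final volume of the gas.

P₁ = nRT₁/V₁ = 0.243×8.314×607/26.9 = 45.6 kPa.
Isothermal: T stays 607 K; PV = const ⇒ V₂ = 5.76 L, P₂ = 213 kPa.

5.76 L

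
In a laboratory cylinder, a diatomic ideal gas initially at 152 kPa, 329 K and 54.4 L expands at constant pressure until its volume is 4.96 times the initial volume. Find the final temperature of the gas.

Isobaric: P stays 152 kPa; V/T = const ⇒ T₂ = 1630 K, V₂ = 270 L.

1630 K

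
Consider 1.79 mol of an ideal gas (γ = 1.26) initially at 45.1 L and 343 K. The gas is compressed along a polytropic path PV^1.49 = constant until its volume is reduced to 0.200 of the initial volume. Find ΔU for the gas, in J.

23600 J

P₁ = nRT₁/V₁ = 1.79×8.314×343/45.1 = 113 kPa.
Polytropic n=1.49: T₂ = T₁(V₁/V₂)^(n−1) = 343×(5.00)^0.49 = 755 K; P₂ = P₁(V₁/V₂)^n = 1250 kPa.
For an ideal gas ΔU = nCvΔT with Cv = R/(γ−1) = 32.0 J/(mol·K).
ΔU = 1.79×32.0×(755−343) = 23600 J.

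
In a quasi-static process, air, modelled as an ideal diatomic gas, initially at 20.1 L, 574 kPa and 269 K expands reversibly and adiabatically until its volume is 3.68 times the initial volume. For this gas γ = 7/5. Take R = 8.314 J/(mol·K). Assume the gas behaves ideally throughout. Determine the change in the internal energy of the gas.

-11700 J

n = P₁V₁/(RT₁) = 574×20.1/(8.314×269) = 5.16 mol.
Adiabatic: TV^(γ−1) = const ⇒ T₂ = 269×(0.272)^0.400 = 160 K; PV^γ = const ⇒ P₂ = 92.6 kPa.
For an ideal gas ΔU = nCvΔT with Cv = (5/2)R = 20.8 J/(mol·K).
ΔU = 5.16×20.8×(160−269) = -11700 J.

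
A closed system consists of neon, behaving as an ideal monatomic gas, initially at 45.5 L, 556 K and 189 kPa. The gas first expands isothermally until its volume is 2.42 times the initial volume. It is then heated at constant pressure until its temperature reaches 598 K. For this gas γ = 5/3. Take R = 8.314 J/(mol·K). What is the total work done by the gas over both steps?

n = P₁V₁/(RT₁) = 189×45.5/(8.314×556) = 1.86 mol.
Step 1 — Isothermal: T stays 556 K; PV = const ⇒ V₂ = 110 L, P₂ = 78.1 kPa.
ΔU = 0 (ideal gas, T constant).
W = nRT ln(V₂/V₁) = 1.86×8.314×556×ln(2.42) = 7600 J.
Q = ΔU + W = 7600 J.
State after step 1: P = 78.1 kPa, V = 110 L, T = 556 K.
Step 2 — Isobaric: P stays 78.1 kPa; V/T = const ⇒ T₂ = 598 K, V₂ = 118 L.
W = PΔV = 78.1×(118−110) kPa·L = 650 J.
ΔU = nCvΔT = 1.86×12.5×(598−556) = 974 J.
Q = ΔU + W = nCpΔT = 1620 J.
Net over both steps: W = 8250 J, Q = 9220 J, ΔU = 974 J.

8250 J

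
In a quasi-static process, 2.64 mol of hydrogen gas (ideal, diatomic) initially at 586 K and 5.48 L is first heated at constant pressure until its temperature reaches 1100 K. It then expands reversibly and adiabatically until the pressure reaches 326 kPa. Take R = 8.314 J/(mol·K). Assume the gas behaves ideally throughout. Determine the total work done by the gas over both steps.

P₁ = nRT₁/V₁ = 2.64×8.314×586/5.48 = 2350 kPa.
Step 1 — Isobaric: P stays 2350 kPa; V/T = const ⇒ T₂ = 1100 K, V₂ = 10.3 L.
W = PΔV = 2350×(10.3−5.48) kPa·L = 11300 J.
ΔU = nCvΔT = 2.64×20.8×(1100−586) = 28200 J.
Q = ΔU + W = nCpΔT = 39500 J.
State after step 1: P = 2350 kPa, V = 10.3 L, T = 1100 K.
Step 2 — Adiabatic: T₂/T₁ = (P₂/P₁)^((γ−1)/γ) ⇒ T₂ = 1100×(0.139)^0.286 = 626 K; V₂ = 42.1 L.
ΔU = nCvΔT = 2.64×20.8×(626−1100) = -26000 J.
Q = 0 for an adiabatic process, so W = −ΔU = 26000 J.
Net over both steps: W = 37300 J, Q = 39500 J, ΔU = 2180 J.

37300 J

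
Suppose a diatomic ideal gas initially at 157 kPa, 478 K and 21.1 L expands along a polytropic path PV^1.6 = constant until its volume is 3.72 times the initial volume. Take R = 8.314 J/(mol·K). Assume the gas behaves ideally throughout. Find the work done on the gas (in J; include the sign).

n = P₁V₁/(RT₁) = 157×21.1/(8.314×478) = 0.834 mol.
Polytropic n=1.6: T₂ = T₁(V₁/V₂)^(n−1) = 478×(0.269)^0.60 = 217 K; P₂ = P₁(V₁/V₂)^n = 19.2 kPa.
W = (P₁V₁−P₂V₂)/(n−1) = (157×21.1−19.2×78.5)/0.60 = 3010 J.
Work done on the gas = −W_by = -3010 J.

-3010 J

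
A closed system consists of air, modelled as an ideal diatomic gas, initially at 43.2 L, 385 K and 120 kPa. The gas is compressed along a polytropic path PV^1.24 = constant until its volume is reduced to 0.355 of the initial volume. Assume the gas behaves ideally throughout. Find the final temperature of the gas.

494 K

Polytropic n=1.24: T₂ = T₁(V₁/V₂)^(n−1) = 385×(2.82)^0.24 = 494 K; P₂ = P₁(V₁/V₂)^n = 433 kPa.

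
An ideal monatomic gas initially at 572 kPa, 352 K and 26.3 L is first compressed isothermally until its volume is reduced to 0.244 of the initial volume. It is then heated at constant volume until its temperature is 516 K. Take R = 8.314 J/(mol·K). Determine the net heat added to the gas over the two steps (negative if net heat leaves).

n = P₁V₁/(RT₁) = 572×26.3/(8.314×352) = 5.14 mol.
Step 1 — Isothermal: T stays 352 K; PV = const ⇒ V₂ = 6.42 L, P₂ = 2340 kPa.
ΔU = 0 (ideal gas, T constant).
W = nRT ln(V₂/V₁) = 5.14×8.314×352×ln(0.244) = -21200 J.
Q = ΔU + W = -21200 J.
State after step 1: P = 2340 kPa, V = 6.42 L, T = 352 K.
Step 2 — Isochoric: V stays 6.42 L; P/T = const ⇒ T₂ = 516 K, P₂ = 3440 kPa.
W = 0 (no volume change).
ΔU = nCvΔT = 5.14×12.5×(516−352) = 10500 J.
Q = ΔU = 10500 J.
Net over both steps: W = -21200 J, Q = -10700 J, ΔU = 10500 J.

-10700 J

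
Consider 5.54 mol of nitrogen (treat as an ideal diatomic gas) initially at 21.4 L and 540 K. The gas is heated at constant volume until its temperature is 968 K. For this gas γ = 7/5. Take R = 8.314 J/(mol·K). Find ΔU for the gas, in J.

P₁ = nRT₁/V₁ = 5.54×8.314×540/21.4 = 1160 kPa.
Isochoric: V stays 21.4 L; P/T = const ⇒ T₂ = 968 K, P₂ = 2080 kPa.
For an ideal gas ΔU = nCvΔT with Cv = (5/2)R = 20.8 J/(mol·K).
ΔU = 5.54×20.8×(968−540) = 49300 J.

49300 J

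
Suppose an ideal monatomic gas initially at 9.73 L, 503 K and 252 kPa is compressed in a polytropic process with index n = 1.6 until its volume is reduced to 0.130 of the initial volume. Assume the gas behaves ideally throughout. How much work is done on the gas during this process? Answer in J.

n = P₁V₁/(RT₁) = 252×9.73/(8.314×503) = 0.586 mol.
Polytropic n=1.6: T₂ = T₁(V₁/V₂)^(n−1) = 503×(7.69)^0.60 = 1710 K; P₂ = P₁(V₁/V₂)^n = 6590 kPa.
W = (P₁V₁−P₂V₂)/(n−1) = (252×9.73−6590×1.26)/0.60 = -9810 J.
Work done on the gas = −W_by = 9810 J.

9810 J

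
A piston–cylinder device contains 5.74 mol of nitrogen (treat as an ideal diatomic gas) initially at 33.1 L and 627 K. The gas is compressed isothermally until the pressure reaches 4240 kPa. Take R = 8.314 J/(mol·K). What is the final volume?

P₁ = nRT₁/V₁ = 5.74×8.314×627/33.1 = 904 kPa.
Isothermal: T stays 627 K; PV = const ⇒ V₂ = 7.06 L, P₂ = 4240 kPa.

7.06 L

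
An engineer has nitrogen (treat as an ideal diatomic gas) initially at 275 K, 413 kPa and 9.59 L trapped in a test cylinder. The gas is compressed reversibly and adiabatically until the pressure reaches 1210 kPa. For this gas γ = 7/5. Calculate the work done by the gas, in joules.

-3560 J

n = P₁V₁/(RT₁) = 413×9.59/(8.314×275) = 1.73 mol.
Adiabatic: T₂/T₁ = (P₂/P₁)^((γ−1)/γ) ⇒ T₂ = 275×(2.93)^0.286 = 374 K; V₂ = 4.45 L.
ΔU = nCvΔT = 1.73×20.8×(374−275) = 3560 J.
Q = 0 for an adiabatic process, so W = −ΔU = -3560 J.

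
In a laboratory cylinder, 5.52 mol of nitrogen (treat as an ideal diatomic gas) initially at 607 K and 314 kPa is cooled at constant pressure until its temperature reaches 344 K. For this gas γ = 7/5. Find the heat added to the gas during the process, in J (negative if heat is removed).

-42200 J

V₁ = nRT₁/P₁ = 5.52×8.314×607/314 = 88.7 L.
Isobaric: P stays 314 kPa; V/T = const ⇒ T₂ = 344 K, V₂ = 50.3 L.
W = PΔV = 314×(50.3−88.7) kPa·L = -12100 J.
ΔU = nCvΔT = 5.52×20.8×(344−607) = -30200 J.
Q = ΔU + W = nCpΔT = -42200 J.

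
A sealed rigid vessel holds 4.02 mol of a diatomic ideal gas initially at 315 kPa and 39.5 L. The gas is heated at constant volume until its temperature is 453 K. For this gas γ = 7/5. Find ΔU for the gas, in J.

6740 J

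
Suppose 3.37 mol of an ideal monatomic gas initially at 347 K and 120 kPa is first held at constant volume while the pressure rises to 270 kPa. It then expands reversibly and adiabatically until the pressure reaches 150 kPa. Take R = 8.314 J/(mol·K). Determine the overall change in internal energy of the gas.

11400 J

V₁ = nRT₁/P₁ = 3.37×8.314×347/120 = 81.0 L.
Step 1 — Isochoric: V stays 81.0 L; P/T = const ⇒ T₂ = 781 K, P₂ = 270 kPa.
W = 0 (no volume change).
ΔU = nCvΔT = 3.37×12.5×(781−347) = 18200 J.
Q = ΔU = 18200 J.
State after step 1: P = 270 kPa, V = 81.0 L, T = 781 K.
Step 2 — Adiabatic: T₂/T₁ = (P₂/P₁)^((γ−1)/γ) ⇒ T₂ = 781×(0.556)^0.400 = 617 K; V₂ = 115 L.
ΔU = nCvΔT = 3.37×12.5×(617−781) = -6870 J.
Q = 0 for an adiabatic process, so W = −ΔU = 6870 J.
Net over both steps: W = 6870 J, Q = 18200 J, ΔU = 11400 J.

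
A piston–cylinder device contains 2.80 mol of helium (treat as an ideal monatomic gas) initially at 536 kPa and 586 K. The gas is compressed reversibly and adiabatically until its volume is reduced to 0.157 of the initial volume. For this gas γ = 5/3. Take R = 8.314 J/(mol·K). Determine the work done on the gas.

V₁ = nRT₁/P₁ = 2.80×8.314×586/536 = 25.5 L.
Adiabatic: TV^(γ−1) = const ⇒ T₂ = 586×(6.37)^0.667 = 2010 K; PV^γ = const ⇒ P₂ = 11700 kPa.
ΔU = nCvΔT = 2.80×12.5×(2010−586) = 49800 J.
Q = 0 for an adiabatic process, so W = −ΔU = -49800 J.
Work done on the gas = −W_by = 49800 J.

49800 J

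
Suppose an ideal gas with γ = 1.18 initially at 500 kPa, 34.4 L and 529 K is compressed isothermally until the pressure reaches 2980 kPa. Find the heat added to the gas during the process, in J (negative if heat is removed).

-30700 J

n = P₁V₁/(RT₁) = 500×34.4/(8.314×529) = 3.91 mol.
Isothermal: T stays 529 K; PV = const ⇒ V₂ = 5.77 L, P₂ = 2980 kPa.
ΔU = 0 (ideal gas, T constant).
W = nRT ln(V₂/V₁) = 3.91×8.314×529×ln(0.168) = -30700 J.
Q = ΔU + W = -30700 J.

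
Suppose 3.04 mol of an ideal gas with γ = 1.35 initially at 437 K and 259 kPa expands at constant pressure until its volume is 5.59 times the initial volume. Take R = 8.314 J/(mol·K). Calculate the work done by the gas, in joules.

50700 J

V₁ = nRT₁/P₁ = 3.04×8.314×437/259 = 42.6 L.
Isobaric: P stays 259 kPa; V/T = const ⇒ T₂ = 2440 K, V₂ = 238 L.
W = PΔV = 259×(238−42.6) kPa·L = 50700 J.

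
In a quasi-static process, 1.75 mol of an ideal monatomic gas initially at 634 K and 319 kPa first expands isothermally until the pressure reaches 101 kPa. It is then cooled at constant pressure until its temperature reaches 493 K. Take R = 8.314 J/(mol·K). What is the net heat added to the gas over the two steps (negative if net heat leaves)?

5480 J

V₁ = nRT₁/P₁ = 1.75×8.314×634/319 = 28.9 L.
Step 1 — Isothermal: T stays 634 K; PV = const ⇒ V₂ = 91.3 L, P₂ = 101 kPa.
ΔU = 0 (ideal gas, T constant).
W = nRT ln(V₂/V₁) = 1.75×8.314×634×ln(3.16) = 10600 J.
Q = ΔU + W = 10600 J.
State after step 1: P = 101 kPa, V = 91.3 L, T = 634 K.
Step 2 — Isobaric: P stays 101 kPa; V/T = const ⇒ T₂ = 493 K, V₂ = 71.0 L.
W = PΔV = 101×(71.0−91.3) kPa·L = -2050 J.
ΔU = nCvΔT = 1.75×12.5×(493−634) = -3080 J.
Q = ΔU + W = nCpΔT = -5130 J.
Net over both steps: W = 8560 J, Q = 5480 J, ΔU = -3080 J.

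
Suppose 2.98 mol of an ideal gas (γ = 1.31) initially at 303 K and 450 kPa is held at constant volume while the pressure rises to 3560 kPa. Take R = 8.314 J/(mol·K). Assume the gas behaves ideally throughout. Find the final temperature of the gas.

2400 K

V₁ = nRT₁/P₁ = 2.98×8.314×303/450 = 16.7 L.
Isochoric: V stays 16.7 L; P/T = const ⇒ T₂ = 2400 K, P₂ = 3560 kPa.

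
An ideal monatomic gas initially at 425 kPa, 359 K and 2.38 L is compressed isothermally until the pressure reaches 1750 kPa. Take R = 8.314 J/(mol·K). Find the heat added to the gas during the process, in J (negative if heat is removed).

-1430 J

n = P₁V₁/(RT₁) = 425×2.38/(8.314×359) = 0.339 mol.
Isothermal: T stays 359 K; PV = const ⇒ V₂ = 0.578 L, P₂ = 1750 kPa.
ΔU = 0 (ideal gas, T constant).
W = nRT ln(V₂/V₁) = 0.339×8.314×359×ln(0.243) = -1430 J.
Q = ΔU + W = -1430 J.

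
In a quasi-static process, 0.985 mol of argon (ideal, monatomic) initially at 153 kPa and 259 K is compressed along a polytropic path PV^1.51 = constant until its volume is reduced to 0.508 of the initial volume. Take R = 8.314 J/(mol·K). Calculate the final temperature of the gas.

V₁ = nRT₁/P₁ = 0.985×8.314×259/153 = 13.9 L.
Polytropic n=1.51: T₂ = T₁(V₁/V₂)^(n−1) = 259×(1.97)^0.51 = 366 K; P₂ = P₁(V₁/V₂)^n = 425 kPa.

366 K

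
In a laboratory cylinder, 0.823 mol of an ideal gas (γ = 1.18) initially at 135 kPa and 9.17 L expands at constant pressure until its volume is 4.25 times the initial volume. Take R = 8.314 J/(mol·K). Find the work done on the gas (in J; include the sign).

-4020 J

T₁ = P₁V₁/(nR) = 135×9.17/(0.823×8.314) = 181 K.
Isobaric: P stays 135 kPa; V/T = const ⇒ T₂ = 769 K, V₂ = 39.0 L.
W = PΔV = 135×(39.0−9.17) kPa·L = 4020 J.
Work done on the gas = −W_by = -4020 J.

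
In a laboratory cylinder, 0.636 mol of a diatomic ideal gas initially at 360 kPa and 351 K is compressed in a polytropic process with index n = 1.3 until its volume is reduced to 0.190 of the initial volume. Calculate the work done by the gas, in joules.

-4000 J

V₁ = nRT₁/P₁ = 0.636×8.314×351/360 = 5.16 L.
Polytropic n=1.3: T₂ = T₁(V₁/V₂)^(n−1) = 351×(5.26)^0.30 = 578 K; P₂ = P₁(V₁/V₂)^n = 3120 kPa.
W = (P₁V₁−P₂V₂)/(n−1) = (360×5.16−3120×0.980)/0.30 = -4000 J.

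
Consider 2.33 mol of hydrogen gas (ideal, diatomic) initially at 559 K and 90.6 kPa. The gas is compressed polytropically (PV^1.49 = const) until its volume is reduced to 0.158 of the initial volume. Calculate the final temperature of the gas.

1380 K

V₁ = nRT₁/P₁ = 2.33×8.314×559/90.6 = 120 L.
Polytropic n=1.49: T₂ = T₁(V₁/V₂)^(n−1) = 559×(6.33)^0.49 = 1380 K; P₂ = P₁(V₁/V₂)^n = 1420 kPa.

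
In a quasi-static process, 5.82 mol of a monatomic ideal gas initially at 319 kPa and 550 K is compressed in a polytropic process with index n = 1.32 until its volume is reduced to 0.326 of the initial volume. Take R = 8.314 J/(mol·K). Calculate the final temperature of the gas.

787 K

V₁ = nRT₁/P₁ = 5.82×8.314×550/319 = 83.4 L.
Polytropic n=1.32: T₂ = T₁(V₁/V₂)^(n−1) = 550×(3.07)^0.32 = 787 K; P₂ = P₁(V₁/V₂)^n = 1400 kPa.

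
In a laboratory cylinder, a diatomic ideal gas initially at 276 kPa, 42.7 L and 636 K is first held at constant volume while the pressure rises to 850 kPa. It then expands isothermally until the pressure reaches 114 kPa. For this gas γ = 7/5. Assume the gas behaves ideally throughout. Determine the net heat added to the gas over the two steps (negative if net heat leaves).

134000 J

n = P₁V₁/(RT₁) = 276×42.7/(8.314×636) = 2.23 mol.
Step 1 — Isochoric: V stays 42.7 L; P/T = const ⇒ T₂ = 1960 K, P₂ = 850 kPa.
W = 0 (no volume change).
ΔU = nCvΔT = 2.23×20.8×(1960−636) = 61300 J.
Q = ΔU = 61300 J.
State after step 1: P = 850 kPa, V = 42.7 L, T = 1960 K.
Step 2 — Isothermal: T stays 1960 K; PV = const ⇒ V₂ = 318 L, P₂ = 114 kPa.
ΔU = 0 (ideal gas, T constant).
W = nRT ln(V₂/V₁) = 2.23×8.314×1960×ln(7.46) = 72900 J.
Q = ΔU + W = 72900 J.
Net over both steps: W = 72900 J, Q = 134000 J, ΔU = 61300 J.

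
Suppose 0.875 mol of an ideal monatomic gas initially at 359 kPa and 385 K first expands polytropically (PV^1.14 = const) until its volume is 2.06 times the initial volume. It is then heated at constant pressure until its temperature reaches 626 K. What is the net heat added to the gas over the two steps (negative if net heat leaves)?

V₁ = nRT₁/P₁ = 0.875×8.314×385/359 = 7.80 L.
Step 1 — Polytropic n=1.14: T₂ = T₁(V₁/V₂)^(n−1) = 385×(0.485)^0.14 = 348 K; P₂ = P₁(V₁/V₂)^n = 158 kPa.
W = (P₁V₁−P₂V₂)/(n−1) = (359×7.80−158×16.1)/0.14 = 1930 J.
ΔU = nCvΔT = 0.875×12.5×(348−385) = -404 J.
Q = ΔU + W = 1520 J.
State after step 1: P = 158 kPa, V = 16.1 L, T = 348 K.
Step 2 — Isobaric: P stays 158 kPa; V/T = const ⇒ T₂ = 626 K, V₂ = 28.9 L.
W = PΔV = 158×(28.9−16.1) kPa·L = 2020 J.
ΔU = nCvΔT = 0.875×12.5×(626−348) = 3030 J.
Q = ΔU + W = nCpΔT = 5060 J.
Net over both steps: W = 3950 J, Q = 6580 J, ΔU = 2630 J.

6580 J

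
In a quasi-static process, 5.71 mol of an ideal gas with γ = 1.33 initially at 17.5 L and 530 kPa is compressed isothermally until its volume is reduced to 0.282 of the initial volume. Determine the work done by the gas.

T₁ = P₁V₁/(nR) = 530×17.5/(5.71×8.314) = 195 K.
Isothermal: T stays 195 K; PV = const ⇒ V₂ = 4.93 L, P₂ = 1880 kPa.
W = nRT ln(V₂/V₁) = 5.71×8.314×195×ln(0.282) = -11700 J.

-11700 J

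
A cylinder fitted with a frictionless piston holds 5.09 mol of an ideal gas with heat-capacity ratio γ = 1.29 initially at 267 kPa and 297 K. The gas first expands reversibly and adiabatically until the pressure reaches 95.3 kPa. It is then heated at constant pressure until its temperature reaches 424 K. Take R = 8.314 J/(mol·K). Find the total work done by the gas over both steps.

16900 J

V₁ = nRT₁/P₁ = 5.09×8.314×297/267 = 47.1 L.
Step 1 — Adiabatic: T₂/T₁ = (P₂/P₁)^((γ−1)/γ) ⇒ T₂ = 297×(0.357)^0.225 = 236 K; V₂ = 105 L.
ΔU = nCvΔT = 5.09×28.7×(236−297) = -8960 J.
Q = 0 for an adiabatic process, so W = −ΔU = 8960 J.
State after step 1: P = 95.3 kPa, V = 105 L, T = 236 K.
Step 2 — Isobaric: P stays 95.3 kPa; V/T = const ⇒ T₂ = 424 K, V₂ = 188 L.
W = PΔV = 95.3×(188−105) kPa·L = 7970 J.
ΔU = nCvΔT = 5.09×28.7×(424−236) = 27500 J.
Q = ΔU + W = nCpΔT = 35500 J.
Net over both steps: W = 16900 J, Q = 35500 J, ΔU = 18500 J.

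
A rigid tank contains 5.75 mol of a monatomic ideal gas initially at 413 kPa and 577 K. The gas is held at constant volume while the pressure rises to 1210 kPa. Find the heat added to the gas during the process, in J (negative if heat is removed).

V₁ = nRT₁/P₁ = 5.75×8.314×577/413 = 66.8 L.
Isochoric: V stays 66.8 L; P/T = const ⇒ T₂ = 1690 K, P₂ = 1210 kPa.
W = 0 (no volume change).
ΔU = nCvΔT = 5.75×12.5×(1690−577) = 79800 J.
Q = ΔU = 79800 J.

79800 J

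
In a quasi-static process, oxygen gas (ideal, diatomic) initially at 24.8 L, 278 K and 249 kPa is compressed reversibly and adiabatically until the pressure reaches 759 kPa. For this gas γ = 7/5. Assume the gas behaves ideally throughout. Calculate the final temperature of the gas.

Adiabatic: T₂/T₁ = (P₂/P₁)^((γ−1)/γ) ⇒ T₂ = 278×(3.05)^0.286 = 382 K; V₂ = 11.2 L.

382 K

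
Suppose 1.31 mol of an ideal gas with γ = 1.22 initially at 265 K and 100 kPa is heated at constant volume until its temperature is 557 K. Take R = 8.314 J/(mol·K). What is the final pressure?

210 kPa

V₁ = nRT₁/P₁ = 1.31×8.314×265/100 = 28.9 L.
Isochoric: V stays 28.9 L; P/T = const ⇒ T₂ = 557 K, P₂ = 210 kPa.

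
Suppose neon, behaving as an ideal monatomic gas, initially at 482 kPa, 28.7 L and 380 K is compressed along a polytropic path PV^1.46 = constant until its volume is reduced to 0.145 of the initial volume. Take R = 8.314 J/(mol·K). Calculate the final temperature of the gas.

Polytropic n=1.46: T₂ = T₁(V₁/V₂)^(n−1) = 380×(6.90)^0.46 = 924 K; P₂ = P₁(V₁/V₂)^n = 8080 kPa.

924 K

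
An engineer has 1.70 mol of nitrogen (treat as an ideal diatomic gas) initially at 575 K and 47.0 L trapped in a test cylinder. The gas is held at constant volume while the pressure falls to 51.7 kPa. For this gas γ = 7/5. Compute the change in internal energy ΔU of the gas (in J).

-14200 J

P₁ = nRT₁/V₁ = 1.70×8.314×575/47.0 = 173 kPa.
Isochoric: V stays 47.0 L; P/T = const ⇒ T₂ = 172 K, P₂ = 51.7 kPa.
For an ideal gas ΔU = nCvΔT with Cv = (5/2)R = 20.8 J/(mol·K).
ΔU = 1.70×20.8×(172−575) = -14200 J.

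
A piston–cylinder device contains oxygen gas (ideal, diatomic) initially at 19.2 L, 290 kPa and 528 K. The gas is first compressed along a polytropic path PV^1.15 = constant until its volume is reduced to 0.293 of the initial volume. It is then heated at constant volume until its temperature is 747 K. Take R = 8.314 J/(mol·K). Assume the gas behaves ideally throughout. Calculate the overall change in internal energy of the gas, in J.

5770 J

n = P₁V₁/(RT₁) = 290×19.2/(8.314×528) = 1.27 mol.
Step 1 — Polytropic n=1.15: T₂ = T₁(V₁/V₂)^(n−1) = 528×(3.41)^0.15 = 635 K; P₂ = P₁(V₁/V₂)^n = 1190 kPa.
W = (P₁V₁−P₂V₂)/(n−1) = (290×19.2−1190×5.63)/0.15 = -7500 J.
ΔU = nCvΔT = 1.27×20.8×(635−528) = 2810 J.
Q = ΔU + W = -4690 J.
State after step 1: P = 1190 kPa, V = 5.63 L, T = 635 K.
Step 2 — Isochoric: V stays 5.63 L; P/T = const ⇒ T₂ = 747 K, P₂ = 1400 kPa.
W = 0 (no volume change).
ΔU = nCvΔT = 1.27×20.8×(747−635) = 2960 J.
Q = ΔU = 2960 J.
Net over both steps: W = -7500 J, Q = -1730 J, ΔU = 5770 J.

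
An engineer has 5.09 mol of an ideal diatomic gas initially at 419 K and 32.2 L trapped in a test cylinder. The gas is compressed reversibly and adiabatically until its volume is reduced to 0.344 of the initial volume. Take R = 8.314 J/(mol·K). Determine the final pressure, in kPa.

2450 kPa

P₁ = nRT₁/V₁ = 5.09×8.314×419/32.2 = 551 kPa.
Adiabatic: TV^(γ−1) = const ⇒ T₂ = 419×(2.91)^0.400 = 642 K; PV^γ = const ⇒ P₂ = 2450 kPa.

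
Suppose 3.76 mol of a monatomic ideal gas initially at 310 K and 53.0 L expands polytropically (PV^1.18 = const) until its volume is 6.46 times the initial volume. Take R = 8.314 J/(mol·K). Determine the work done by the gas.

P₁ = nRT₁/V₁ = 3.76×8.314×310/53.0 = 183 kPa.
Polytropic n=1.18: T₂ = T₁(V₁/V₂)^(n−1) = 310×(0.155)^0.18 = 222 K; P₂ = P₁(V₁/V₂)^n = 20.2 kPa.
W = (P₁V₁−P₂V₂)/(n−1) = (183×53.0−20.2×342)/0.18 = 15400 J.

15400 J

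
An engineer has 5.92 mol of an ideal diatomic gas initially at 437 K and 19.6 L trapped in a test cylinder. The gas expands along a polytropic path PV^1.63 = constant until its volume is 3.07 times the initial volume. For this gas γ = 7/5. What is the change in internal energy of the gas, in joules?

-27200 J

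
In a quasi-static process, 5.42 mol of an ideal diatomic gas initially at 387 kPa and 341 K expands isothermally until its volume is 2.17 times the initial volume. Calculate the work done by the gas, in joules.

11900 J

V₁ = nRT₁/P₁ = 5.42×8.314×341/387 = 39.7 L.
Isothermal: T stays 341 K; PV = const ⇒ V₂ = 86.2 L, P₂ = 178 kPa.
W = nRT ln(V₂/V₁) = 5.42×8.314×341×ln(2.17) = 11900 J.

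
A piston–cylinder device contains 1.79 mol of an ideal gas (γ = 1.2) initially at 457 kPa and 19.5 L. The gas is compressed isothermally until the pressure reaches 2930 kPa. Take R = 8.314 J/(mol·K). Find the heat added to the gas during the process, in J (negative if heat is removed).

-16600 J

T₁ = P₁V₁/(nR) = 457×19.5/(1.79×8.314) = 599 K.
Isothermal: T stays 599 K; PV = const ⇒ V₂ = 3.04 L, P₂ = 2930 kPa.
ΔU = 0 (ideal gas, T constant).
W = nRT ln(V₂/V₁) = 1.79×8.314×599×ln(0.156) = -16600 J.
Q = ΔU + W = -16600 J.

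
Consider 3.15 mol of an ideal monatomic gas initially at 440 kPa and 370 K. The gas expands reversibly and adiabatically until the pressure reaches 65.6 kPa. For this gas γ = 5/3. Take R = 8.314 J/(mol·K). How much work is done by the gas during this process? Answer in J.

7750 J

V₁ = nRT₁/P₁ = 3.15×8.314×370/440 = 22.0 L.
Adiabatic: T₂/T₁ = (P₂/P₁)^((γ−1)/γ) ⇒ T₂ = 370×(0.149)^0.400 = 173 K; V₂ = 69.0 L.
ΔU = nCvΔT = 3.15×12.5×(173−370) = -7750 J.
Q = 0 for an adiabatic process, so W = −ΔU = 7750 J.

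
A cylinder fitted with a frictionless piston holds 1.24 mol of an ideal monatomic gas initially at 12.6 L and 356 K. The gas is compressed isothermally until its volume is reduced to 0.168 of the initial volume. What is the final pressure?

1730 kPa

P₁ = nRT₁/V₁ = 1.24×8.314×356/12.6 = 291 kPa.
Isothermal: T stays 356 K; PV = const ⇒ V₂ = 2.12 L, P₂ = 1730 kPa.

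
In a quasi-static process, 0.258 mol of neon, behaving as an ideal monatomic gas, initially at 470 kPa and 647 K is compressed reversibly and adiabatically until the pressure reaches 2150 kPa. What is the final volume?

V₁ = nRT₁/P₁ = 0.258×8.314×647/470 = 2.95 L.
Adiabatic: T₂/T₁ = (P₂/P₁)^((γ−1)/γ) ⇒ T₂ = 647×(4.57)^0.400 = 1190 K; V₂ = 1.19 L.

1.19 L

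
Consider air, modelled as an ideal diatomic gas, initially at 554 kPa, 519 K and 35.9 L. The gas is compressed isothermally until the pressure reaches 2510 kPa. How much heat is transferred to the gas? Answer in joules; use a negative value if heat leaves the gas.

-30000 J

n = P₁V₁/(RT₁) = 554×35.9/(8.314×519) = 4.61 mol.
Isothermal: T stays 519 K; PV = const ⇒ V₂ = 7.92 L, P₂ = 2510 kPa.
ΔU = 0 (ideal gas, T constant).
W = nRT ln(V₂/V₁) = 4.61×8.314×519×ln(0.221) = -30000 J.
Q = ΔU + W = -30000 J.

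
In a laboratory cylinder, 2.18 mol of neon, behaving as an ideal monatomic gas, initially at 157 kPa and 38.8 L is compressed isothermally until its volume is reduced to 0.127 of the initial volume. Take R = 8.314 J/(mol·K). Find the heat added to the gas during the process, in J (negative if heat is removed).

-12600 J

T₁ = P₁V₁/(nR) = 157×38.8/(2.18×8.314) = 336 K.
Isothermal: T stays 336 K; PV = const ⇒ V₂ = 4.93 L, P₂ = 1240 kPa.
ΔU = 0 (ideal gas, T constant).
W = nRT ln(V₂/V₁) = 2.18×8.314×336×ln(0.127) = -12600 J.
Q = ΔU + W = -12600 J.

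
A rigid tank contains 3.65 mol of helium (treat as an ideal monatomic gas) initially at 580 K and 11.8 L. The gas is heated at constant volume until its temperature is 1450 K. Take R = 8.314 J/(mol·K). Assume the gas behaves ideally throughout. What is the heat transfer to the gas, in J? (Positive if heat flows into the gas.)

P₁ = nRT₁/V₁ = 3.65×8.314×580/11.8 = 1490 kPa.
Isochoric: V stays 11.8 L; P/T = const ⇒ T₂ = 1450 K, P₂ = 3730 kPa.
W = 0 (no volume change).
ΔU = nCvΔT = 3.65×12.5×(1450−580) = 39600 J.
Q = ΔU = 39600 J.

39600 J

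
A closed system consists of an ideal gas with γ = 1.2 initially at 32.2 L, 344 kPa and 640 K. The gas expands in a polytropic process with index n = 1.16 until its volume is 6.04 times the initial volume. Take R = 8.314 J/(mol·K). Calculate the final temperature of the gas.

480 K

Polytropic n=1.16: T₂ = T₁(V₁/V₂)^(n−1) = 640×(0.166)^0.16 = 480 K; P₂ = P₁(V₁/V₂)^n = 42.7 kPa.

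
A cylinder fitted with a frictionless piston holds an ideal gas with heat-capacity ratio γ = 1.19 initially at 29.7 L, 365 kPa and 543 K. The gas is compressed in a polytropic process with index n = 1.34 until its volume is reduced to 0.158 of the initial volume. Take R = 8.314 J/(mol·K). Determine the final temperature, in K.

1020 K

Polytropic n=1.34: T₂ = T₁(V₁/V₂)^(n−1) = 543×(6.33)^0.34 = 1020 K; P₂ = P₁(V₁/V₂)^n = 4330 kPa.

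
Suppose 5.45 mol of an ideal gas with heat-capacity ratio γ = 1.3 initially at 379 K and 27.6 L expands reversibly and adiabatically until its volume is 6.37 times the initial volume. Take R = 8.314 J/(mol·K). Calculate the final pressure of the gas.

56.0 kPa

P₁ = nRT₁/V₁ = 5.45×8.314×379/27.6 = 622 kPa.
Adiabatic: TV^(γ−1) = const ⇒ T₂ = 379×(0.157)^0.300 = 217 K; PV^γ = const ⇒ P₂ = 56.0 kPa.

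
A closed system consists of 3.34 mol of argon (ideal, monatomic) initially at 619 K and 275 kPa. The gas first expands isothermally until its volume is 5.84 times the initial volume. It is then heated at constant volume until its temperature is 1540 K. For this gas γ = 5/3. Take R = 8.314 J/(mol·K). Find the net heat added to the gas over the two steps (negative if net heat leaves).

68700 J

V₁ = nRT₁/P₁ = 3.34×8.314×619/275 = 62.5 L.
Step 1 — Isothermal: T stays 619 K; PV = const ⇒ V₂ = 365 L, P₂ = 47.1 kPa.
ΔU = 0 (ideal gas, T constant).
W = nRT ln(V₂/V₁) = 3.34×8.314×619×ln(5.84) = 30300 J.
Q = ΔU + W = 30300 J.
State after step 1: P = 47.1 kPa, V = 365 L, T = 619 K.
Step 2 — Isochoric: V stays 365 L; P/T = const ⇒ T₂ = 1540 K, P₂ = 117 kPa.
W = 0 (no volume change).
ΔU = nCvΔT = 3.34×12.5×(1540−619) = 38400 J.
Q = ΔU = 38400 J.
Net over both steps: W = 30300 J, Q = 68700 J, ΔU = 38400 J.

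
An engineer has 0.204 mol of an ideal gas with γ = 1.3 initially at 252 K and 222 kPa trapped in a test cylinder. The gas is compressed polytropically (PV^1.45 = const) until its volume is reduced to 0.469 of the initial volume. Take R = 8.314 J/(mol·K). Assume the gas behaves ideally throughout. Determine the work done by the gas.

V₁ = nRT₁/P₁ = 0.204×8.314×252/222 = 1.93 L.
Polytropic n=1.45: T₂ = T₁(V₁/V₂)^(n−1) = 252×(2.13)^0.45 = 354 K; P₂ = P₁(V₁/V₂)^n = 666 kPa.
W = (P₁V₁−P₂V₂)/(n−1) = (222×1.93−666×0.903)/0.45 = -386 J.

-386 J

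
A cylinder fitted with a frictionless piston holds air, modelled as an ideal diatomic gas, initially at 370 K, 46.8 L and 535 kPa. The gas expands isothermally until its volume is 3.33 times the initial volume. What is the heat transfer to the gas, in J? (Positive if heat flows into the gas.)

30100 J

n = P₁V₁/(RT₁) = 535×46.8/(8.314×370) = 8.14 mol.
Isothermal: T stays 370 K; PV = const ⇒ V₂ = 156 L, P₂ = 161 kPa.
ΔU = 0 (ideal gas, T constant).
W = nRT ln(V₂/V₁) = 8.14×8.314×370×ln(3.33) = 30100 J.
Q = ΔU + W = 30100 J.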